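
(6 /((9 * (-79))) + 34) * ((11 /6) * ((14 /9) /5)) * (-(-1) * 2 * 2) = 77.55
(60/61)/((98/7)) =30/427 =0.07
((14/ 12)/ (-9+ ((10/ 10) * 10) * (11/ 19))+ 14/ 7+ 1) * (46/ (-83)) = -22195/ 15189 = -1.46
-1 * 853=-853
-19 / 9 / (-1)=19 / 9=2.11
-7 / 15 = -0.47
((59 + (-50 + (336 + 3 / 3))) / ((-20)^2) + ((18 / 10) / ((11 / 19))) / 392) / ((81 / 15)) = 47051 / 291060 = 0.16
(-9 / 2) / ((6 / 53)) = -159 / 4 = -39.75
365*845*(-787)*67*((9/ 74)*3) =-5933776071.28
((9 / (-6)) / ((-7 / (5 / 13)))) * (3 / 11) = 0.02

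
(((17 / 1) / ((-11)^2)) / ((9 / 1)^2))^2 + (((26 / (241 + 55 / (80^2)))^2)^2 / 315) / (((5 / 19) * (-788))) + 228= 273533101994783523989886573535338623 / 1199706571876733989534872456146019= 228.00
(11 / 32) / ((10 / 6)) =33 / 160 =0.21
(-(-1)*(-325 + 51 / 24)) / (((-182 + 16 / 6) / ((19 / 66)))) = 49077 / 94688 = 0.52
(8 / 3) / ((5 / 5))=8 / 3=2.67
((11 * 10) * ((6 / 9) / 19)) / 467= 220 / 26619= 0.01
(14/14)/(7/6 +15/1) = 6/97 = 0.06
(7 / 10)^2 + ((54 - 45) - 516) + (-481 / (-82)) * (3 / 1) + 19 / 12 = -1498537 / 3075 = -487.33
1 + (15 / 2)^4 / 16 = 50881 / 256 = 198.75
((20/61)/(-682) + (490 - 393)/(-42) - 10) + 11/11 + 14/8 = -16704043/1747284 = -9.56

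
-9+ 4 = -5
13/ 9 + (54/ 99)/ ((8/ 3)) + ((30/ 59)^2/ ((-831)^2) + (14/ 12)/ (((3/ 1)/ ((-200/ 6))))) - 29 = -12791916012757/ 317307255012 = -40.31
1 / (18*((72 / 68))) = 17 / 324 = 0.05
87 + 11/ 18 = 1577/ 18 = 87.61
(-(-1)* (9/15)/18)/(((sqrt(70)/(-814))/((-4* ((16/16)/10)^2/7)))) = 407* sqrt(70)/183750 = 0.02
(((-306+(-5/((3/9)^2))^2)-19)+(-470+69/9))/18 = 3713/54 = 68.76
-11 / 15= -0.73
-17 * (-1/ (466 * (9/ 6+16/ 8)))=17/ 1631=0.01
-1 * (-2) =2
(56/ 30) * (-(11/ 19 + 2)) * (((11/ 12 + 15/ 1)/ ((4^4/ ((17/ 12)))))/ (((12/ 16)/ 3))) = -1113721/ 656640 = -1.70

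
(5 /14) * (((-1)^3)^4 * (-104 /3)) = -12.38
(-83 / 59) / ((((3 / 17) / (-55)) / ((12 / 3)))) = 310420 / 177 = 1753.79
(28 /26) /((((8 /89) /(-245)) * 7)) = -21805 /52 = -419.33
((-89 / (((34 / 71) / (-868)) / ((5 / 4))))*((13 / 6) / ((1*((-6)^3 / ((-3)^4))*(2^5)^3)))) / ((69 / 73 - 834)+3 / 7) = 45545171945 / 7584375373824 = 0.01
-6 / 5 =-1.20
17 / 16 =1.06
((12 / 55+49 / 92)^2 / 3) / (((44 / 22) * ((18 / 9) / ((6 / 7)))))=14432401 / 358450400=0.04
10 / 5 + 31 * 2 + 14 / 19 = 1230 / 19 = 64.74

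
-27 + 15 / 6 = -49 / 2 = -24.50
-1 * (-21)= 21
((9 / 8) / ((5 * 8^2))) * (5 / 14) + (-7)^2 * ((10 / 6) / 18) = 4.54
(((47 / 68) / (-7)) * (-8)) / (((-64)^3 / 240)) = -705 / 974848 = -0.00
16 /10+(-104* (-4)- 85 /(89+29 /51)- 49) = 8397149 /22840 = 367.65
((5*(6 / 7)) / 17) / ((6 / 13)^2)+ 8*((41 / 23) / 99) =1.33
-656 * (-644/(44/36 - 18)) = -3802176/151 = -25179.97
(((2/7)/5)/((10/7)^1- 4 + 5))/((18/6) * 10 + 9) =0.00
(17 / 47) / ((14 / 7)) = 17 / 94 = 0.18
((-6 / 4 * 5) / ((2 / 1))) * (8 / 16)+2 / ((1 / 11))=161 / 8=20.12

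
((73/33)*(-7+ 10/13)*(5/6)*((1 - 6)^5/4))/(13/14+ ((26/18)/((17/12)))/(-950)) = 1740793359375/179928892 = 9674.90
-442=-442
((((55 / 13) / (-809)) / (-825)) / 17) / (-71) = -1 / 190410285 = -0.00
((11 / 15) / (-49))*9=-0.13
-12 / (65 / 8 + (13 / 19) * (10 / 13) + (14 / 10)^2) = -15200 / 13441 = -1.13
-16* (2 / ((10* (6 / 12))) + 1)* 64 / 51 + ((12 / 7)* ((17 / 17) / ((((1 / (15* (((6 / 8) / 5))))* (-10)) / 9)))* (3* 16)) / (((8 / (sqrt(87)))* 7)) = -7168 / 255 - 729* sqrt(87) / 245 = -55.86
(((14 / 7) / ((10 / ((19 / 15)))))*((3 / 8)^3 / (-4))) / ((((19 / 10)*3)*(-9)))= 1 / 15360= 0.00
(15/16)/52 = 15/832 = 0.02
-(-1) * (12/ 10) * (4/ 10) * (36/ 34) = 216/ 425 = 0.51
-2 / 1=-2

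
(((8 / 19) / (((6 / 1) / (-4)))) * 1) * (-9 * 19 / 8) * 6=36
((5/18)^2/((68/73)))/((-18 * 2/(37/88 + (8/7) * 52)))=-22427425/162860544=-0.14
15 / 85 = 3 / 17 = 0.18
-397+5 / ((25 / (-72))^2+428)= -881066749 / 2219377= -396.99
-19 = -19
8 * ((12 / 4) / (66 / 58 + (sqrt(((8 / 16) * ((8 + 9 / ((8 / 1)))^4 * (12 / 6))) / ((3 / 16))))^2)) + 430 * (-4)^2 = 5666191945568 / 823574333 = 6880.00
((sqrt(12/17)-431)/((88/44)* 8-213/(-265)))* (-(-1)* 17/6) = -1941655/26718 + 265* sqrt(51)/13359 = -72.53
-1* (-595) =595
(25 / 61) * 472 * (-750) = -8850000 / 61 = -145081.97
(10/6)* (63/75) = 7/5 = 1.40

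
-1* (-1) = 1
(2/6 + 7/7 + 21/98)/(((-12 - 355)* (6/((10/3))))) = -0.00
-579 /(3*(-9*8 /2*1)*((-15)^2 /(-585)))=-2509 /180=-13.94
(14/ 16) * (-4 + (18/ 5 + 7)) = 231/ 40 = 5.78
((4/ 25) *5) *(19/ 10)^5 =2476099/ 125000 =19.81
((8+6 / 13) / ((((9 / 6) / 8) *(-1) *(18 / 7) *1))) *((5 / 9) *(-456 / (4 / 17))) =19896800 / 1053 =18895.35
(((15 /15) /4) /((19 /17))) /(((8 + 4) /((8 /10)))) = 17 /1140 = 0.01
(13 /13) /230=1 /230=0.00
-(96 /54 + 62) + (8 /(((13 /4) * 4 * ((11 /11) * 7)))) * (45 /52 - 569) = -1210816 /10647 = -113.72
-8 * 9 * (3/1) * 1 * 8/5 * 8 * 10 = -27648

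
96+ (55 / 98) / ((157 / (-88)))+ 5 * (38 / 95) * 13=936126 / 7693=121.69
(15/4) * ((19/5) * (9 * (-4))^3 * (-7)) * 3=13961808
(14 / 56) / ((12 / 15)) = 5 / 16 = 0.31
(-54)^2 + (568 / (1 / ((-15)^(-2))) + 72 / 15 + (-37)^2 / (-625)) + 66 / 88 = 65742391 / 22500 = 2921.88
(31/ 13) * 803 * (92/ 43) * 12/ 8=3435234/ 559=6145.32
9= 9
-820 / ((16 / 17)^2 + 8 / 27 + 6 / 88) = -56306448 / 85853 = -655.85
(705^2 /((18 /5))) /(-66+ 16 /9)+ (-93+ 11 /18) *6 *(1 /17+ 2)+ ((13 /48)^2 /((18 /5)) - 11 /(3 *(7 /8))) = -276460779013 /83897856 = -3295.21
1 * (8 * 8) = 64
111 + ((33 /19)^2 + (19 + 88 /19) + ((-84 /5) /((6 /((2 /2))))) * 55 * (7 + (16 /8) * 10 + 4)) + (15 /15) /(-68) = -113813525 /24548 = -4636.37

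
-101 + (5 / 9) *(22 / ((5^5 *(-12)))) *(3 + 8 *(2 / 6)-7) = -5113103 / 50625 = -101.00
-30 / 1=-30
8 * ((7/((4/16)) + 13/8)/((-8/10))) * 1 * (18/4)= -10665/8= -1333.12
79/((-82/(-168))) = 6636/41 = 161.85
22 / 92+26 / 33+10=16739 / 1518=11.03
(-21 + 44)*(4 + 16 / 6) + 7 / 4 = 1861 / 12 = 155.08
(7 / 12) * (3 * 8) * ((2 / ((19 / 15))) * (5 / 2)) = 1050 / 19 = 55.26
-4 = -4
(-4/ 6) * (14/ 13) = -0.72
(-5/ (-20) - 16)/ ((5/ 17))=-53.55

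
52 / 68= 13 / 17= 0.76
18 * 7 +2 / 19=2396 / 19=126.11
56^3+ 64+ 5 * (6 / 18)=527045 / 3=175681.67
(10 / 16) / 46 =5 / 368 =0.01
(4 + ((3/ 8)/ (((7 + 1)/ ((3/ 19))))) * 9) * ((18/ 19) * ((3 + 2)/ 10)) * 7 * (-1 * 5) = -1557675/ 23104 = -67.42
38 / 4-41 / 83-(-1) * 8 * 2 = 4151 / 166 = 25.01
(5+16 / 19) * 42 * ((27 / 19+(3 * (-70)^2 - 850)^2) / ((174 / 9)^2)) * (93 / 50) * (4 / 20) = 46843321.35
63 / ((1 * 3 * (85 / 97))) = 2037 / 85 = 23.96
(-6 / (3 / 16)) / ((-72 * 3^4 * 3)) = 4 / 2187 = 0.00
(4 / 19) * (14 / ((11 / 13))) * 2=1456 / 209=6.97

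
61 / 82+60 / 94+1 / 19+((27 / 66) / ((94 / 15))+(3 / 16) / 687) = 2214044067 / 1475650352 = 1.50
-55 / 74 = -0.74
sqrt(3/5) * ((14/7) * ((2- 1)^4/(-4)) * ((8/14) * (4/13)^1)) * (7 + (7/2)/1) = -12 * sqrt(15)/65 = -0.72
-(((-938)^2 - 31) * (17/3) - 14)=-4985593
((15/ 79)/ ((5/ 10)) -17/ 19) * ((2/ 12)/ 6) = -773/ 54036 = -0.01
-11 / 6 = -1.83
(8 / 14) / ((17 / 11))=0.37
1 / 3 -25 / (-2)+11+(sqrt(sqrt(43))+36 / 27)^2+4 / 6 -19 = 11 / 2+(4+3 * 43^(1 / 4))^2 / 9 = 20.66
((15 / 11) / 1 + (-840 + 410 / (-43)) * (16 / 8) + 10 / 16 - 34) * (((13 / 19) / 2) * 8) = -85155343 / 17974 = -4737.70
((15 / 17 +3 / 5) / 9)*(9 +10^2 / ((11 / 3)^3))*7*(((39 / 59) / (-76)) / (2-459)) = 28051569 / 115917442190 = 0.00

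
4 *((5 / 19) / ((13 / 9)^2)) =1620 / 3211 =0.50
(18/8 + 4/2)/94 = 17/376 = 0.05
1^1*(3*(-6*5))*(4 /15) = -24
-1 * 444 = -444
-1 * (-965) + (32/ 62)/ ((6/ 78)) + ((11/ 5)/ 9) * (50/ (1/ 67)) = 499577/ 279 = 1790.60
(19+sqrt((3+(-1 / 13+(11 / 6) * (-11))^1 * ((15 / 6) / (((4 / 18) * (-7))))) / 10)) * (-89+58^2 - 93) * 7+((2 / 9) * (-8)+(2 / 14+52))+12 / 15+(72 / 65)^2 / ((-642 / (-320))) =1591 * sqrt(11770395) / 130+2410937668229 / 5696145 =465245.50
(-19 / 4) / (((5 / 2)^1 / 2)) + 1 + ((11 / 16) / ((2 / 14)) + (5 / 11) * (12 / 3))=3371 / 880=3.83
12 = 12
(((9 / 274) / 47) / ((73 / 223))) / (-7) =-0.00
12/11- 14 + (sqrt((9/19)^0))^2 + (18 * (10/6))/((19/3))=-7.17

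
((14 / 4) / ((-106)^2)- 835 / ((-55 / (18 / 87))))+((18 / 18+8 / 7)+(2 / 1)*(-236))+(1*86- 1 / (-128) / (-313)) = -95674380621313 / 251301319808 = -380.72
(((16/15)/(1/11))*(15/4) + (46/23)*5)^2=2916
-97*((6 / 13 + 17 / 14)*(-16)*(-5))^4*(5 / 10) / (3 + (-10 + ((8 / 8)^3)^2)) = 537218630800000000 / 205724883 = 2611344932.93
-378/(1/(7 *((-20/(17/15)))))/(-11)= -793800/187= -4244.92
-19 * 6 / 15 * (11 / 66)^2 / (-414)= 19 / 37260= 0.00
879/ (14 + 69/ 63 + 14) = 18459/ 611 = 30.21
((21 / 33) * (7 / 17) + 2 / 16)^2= 0.15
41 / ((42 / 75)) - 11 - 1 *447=-5387 / 14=-384.79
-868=-868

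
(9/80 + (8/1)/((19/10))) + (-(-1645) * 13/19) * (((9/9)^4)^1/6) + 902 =4988233/4560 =1093.91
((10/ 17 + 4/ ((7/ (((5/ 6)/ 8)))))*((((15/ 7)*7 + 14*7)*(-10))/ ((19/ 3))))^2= 273136890625/ 20448484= 13357.32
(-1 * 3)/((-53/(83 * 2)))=498/53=9.40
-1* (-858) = 858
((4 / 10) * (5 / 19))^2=4 / 361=0.01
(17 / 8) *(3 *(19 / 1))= 969 / 8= 121.12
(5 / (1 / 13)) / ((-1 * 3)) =-65 / 3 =-21.67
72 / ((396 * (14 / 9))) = 9 / 77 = 0.12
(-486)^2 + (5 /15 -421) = 707326 /3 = 235775.33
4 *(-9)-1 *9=-45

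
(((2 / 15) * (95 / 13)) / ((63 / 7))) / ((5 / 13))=38 / 135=0.28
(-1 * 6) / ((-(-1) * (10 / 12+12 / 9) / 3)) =-108 / 13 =-8.31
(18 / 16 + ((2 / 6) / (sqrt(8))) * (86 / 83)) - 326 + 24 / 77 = -199931 / 616 + 43 * sqrt(2) / 498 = -324.44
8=8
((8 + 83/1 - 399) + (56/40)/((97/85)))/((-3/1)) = 9919/97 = 102.26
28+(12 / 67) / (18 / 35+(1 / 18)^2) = 11142572 / 393089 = 28.35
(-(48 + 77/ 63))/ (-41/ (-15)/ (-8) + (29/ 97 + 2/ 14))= -12031880/ 24483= -491.44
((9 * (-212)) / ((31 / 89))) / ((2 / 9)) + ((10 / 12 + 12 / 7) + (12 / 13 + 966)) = -400818823 / 16926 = -23680.66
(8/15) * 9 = 24/5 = 4.80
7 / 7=1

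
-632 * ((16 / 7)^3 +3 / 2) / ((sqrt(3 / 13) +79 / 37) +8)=-87597194750 / 104273029 +1994520742 * sqrt(39) / 312819087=-800.26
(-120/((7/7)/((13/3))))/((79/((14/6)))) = -3640/237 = -15.36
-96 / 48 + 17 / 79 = -141 / 79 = -1.78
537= 537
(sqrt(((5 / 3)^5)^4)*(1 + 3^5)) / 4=595703125 / 59049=10088.28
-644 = -644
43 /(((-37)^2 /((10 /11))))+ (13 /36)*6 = 198347 /90354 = 2.20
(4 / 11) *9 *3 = 108 / 11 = 9.82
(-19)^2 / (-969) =-19 / 51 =-0.37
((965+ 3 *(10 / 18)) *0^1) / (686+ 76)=0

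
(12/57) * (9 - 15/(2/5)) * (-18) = 108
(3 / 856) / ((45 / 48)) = 2 / 535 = 0.00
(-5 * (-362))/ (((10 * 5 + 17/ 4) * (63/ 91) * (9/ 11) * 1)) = 1035320/ 17577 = 58.90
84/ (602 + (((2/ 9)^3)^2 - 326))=0.30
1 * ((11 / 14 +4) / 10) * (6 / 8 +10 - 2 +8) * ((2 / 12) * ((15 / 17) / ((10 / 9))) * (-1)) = -40401 / 38080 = -1.06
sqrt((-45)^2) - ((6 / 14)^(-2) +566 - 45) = -4333 / 9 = -481.44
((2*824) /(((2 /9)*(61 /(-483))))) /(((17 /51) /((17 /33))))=-60892776 /671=-90749.29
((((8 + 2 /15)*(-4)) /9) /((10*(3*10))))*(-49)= 5978 /10125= 0.59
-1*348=-348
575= 575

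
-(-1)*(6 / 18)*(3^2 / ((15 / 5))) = 1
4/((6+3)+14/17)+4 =736/167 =4.41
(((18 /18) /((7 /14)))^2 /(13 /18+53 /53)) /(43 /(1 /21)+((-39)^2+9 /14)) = 336 /350765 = 0.00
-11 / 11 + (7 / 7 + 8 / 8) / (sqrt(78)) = -1 + sqrt(78) / 39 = -0.77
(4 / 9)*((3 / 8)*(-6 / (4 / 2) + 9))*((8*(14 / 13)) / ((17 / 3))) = 336 / 221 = 1.52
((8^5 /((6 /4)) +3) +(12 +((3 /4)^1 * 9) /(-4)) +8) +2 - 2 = 21866.65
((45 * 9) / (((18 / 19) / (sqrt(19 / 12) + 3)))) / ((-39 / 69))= -58995 / 26-6555 * sqrt(57) / 52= -3220.75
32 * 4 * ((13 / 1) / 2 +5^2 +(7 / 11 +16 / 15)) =701248 / 165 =4249.99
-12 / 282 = -2 / 47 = -0.04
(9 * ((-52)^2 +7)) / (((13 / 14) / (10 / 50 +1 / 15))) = 7006.89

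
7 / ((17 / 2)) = 14 / 17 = 0.82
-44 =-44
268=268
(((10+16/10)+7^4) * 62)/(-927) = -161.36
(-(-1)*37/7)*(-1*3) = -111/7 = -15.86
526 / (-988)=-263 / 494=-0.53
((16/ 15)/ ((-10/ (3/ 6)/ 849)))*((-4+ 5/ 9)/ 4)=8773/ 225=38.99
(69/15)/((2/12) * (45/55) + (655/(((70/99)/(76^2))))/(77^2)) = 173558/34054665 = 0.01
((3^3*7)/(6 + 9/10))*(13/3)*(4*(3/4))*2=16380/23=712.17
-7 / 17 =-0.41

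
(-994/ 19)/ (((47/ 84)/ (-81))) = 6763176/ 893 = 7573.55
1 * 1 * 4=4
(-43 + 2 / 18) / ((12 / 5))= -965 / 54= -17.87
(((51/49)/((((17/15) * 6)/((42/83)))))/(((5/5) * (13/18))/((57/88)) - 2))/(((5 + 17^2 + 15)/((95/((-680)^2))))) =-0.00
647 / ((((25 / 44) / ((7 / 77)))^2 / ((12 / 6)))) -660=-391796 / 625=-626.87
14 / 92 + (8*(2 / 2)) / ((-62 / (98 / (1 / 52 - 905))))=0.17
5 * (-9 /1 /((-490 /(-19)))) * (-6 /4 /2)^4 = -13851 /25088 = -0.55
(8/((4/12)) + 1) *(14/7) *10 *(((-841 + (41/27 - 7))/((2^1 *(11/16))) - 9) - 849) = -218833000/297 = -736811.45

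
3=3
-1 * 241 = -241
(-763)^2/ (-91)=-6397.46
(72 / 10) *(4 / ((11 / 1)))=144 / 55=2.62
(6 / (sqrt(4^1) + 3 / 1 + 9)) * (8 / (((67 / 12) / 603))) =2592 / 7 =370.29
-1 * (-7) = 7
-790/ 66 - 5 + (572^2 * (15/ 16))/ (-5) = -2025011/ 33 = -61363.97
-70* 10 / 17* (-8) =5600 / 17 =329.41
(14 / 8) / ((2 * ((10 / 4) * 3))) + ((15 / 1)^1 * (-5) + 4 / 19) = -85127 / 1140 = -74.67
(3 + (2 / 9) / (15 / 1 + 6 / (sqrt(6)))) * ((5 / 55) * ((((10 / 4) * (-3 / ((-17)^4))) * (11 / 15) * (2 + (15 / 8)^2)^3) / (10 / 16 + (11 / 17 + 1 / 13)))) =-1132796618681 / 504522393845760 + 571830701 * sqrt(6) / 756783590768640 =-0.00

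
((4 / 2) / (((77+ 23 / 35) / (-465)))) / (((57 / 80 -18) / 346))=150164000 / 626499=239.69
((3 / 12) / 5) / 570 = 1 / 11400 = 0.00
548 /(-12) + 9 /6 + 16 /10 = -1277 /30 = -42.57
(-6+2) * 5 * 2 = -40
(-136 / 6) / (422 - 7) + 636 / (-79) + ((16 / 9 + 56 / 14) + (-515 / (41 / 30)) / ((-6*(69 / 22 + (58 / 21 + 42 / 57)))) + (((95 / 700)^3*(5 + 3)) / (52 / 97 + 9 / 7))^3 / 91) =20384232535066456270709155102482265573 / 2855709444046278440637383913000000000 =7.14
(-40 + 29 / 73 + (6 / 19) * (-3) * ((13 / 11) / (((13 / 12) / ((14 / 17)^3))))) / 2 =-3011795339 / 149915282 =-20.09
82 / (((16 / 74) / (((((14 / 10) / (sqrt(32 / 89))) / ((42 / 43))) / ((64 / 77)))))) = 5022787 *sqrt(178) / 61440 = 1090.70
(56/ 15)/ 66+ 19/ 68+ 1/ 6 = 16919/ 33660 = 0.50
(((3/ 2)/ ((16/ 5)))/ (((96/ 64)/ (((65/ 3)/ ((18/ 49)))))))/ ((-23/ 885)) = -4697875/ 6624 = -709.22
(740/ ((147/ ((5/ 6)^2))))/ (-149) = -4625/ 197127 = -0.02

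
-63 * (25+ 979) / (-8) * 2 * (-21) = -332073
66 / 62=33 / 31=1.06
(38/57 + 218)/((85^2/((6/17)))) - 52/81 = -6280628/9948825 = -0.63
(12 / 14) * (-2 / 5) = -12 / 35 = -0.34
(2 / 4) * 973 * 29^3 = 23730497 / 2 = 11865248.50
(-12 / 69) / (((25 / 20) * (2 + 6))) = -2 / 115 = -0.02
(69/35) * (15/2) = 207/14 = 14.79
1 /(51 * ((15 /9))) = 1 /85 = 0.01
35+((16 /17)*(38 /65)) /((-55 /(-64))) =2166037 /60775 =35.64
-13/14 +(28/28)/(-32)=-215/224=-0.96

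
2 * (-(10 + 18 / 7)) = -176 / 7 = -25.14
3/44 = 0.07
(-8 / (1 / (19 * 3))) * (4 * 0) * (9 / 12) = 0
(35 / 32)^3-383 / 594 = 0.66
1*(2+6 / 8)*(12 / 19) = 33 / 19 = 1.74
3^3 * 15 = 405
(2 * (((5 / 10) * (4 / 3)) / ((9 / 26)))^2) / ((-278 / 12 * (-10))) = 5408 / 168885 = 0.03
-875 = -875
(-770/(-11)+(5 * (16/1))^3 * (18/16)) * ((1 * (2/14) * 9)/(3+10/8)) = 174273.28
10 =10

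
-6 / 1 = -6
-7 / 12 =-0.58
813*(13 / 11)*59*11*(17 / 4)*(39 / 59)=7007247 / 4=1751811.75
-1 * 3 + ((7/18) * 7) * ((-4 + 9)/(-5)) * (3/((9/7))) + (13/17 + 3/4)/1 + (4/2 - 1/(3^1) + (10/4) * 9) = 16.33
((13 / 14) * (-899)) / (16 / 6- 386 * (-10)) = -35061 / 162232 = -0.22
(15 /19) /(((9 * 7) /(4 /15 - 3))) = -41 /1197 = -0.03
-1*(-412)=412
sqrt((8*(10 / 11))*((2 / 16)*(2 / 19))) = 2*sqrt(1045) / 209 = 0.31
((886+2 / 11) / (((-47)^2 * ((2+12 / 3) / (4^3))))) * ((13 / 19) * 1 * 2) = 5.86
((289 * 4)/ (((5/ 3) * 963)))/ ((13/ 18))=1.00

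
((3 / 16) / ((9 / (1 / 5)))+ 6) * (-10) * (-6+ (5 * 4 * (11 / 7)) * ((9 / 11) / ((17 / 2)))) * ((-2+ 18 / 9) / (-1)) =0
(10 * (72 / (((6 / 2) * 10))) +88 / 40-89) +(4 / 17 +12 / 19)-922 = -1589052 / 1615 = -983.93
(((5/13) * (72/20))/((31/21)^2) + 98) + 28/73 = 90304200/911989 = 99.02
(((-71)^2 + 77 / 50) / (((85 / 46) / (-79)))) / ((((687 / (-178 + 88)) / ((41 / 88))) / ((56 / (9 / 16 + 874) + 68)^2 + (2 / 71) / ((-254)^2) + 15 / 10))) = 70290687742147023491201919 / 1152708634657152100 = 60978711.90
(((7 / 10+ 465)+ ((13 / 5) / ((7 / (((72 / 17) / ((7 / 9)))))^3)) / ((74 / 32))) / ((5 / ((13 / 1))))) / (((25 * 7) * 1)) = 6.93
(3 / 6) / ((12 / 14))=7 / 12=0.58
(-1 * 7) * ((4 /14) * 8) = -16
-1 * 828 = -828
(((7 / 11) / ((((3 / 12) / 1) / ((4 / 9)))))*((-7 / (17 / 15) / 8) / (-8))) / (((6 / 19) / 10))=23275 / 6732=3.46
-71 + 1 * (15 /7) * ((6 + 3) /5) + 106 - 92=-372 /7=-53.14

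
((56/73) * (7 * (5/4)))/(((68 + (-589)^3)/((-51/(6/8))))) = 33320/14916557273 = 0.00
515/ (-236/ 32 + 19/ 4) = -4120/ 21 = -196.19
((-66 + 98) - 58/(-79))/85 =2586/6715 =0.39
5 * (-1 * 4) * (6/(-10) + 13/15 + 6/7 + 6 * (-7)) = 17168/21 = 817.52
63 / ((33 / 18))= 378 / 11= 34.36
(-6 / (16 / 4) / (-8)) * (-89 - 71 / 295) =-39489 / 2360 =-16.73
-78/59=-1.32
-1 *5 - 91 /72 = -451 /72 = -6.26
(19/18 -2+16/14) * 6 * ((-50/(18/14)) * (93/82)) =-19375/369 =-52.51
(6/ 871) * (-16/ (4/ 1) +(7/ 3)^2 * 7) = 614/ 2613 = 0.23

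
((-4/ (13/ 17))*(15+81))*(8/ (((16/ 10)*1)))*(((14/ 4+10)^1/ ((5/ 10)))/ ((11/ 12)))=-10575360/ 143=-73953.57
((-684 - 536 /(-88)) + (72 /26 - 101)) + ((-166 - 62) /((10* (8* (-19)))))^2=-44393913 /57200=-776.12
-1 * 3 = -3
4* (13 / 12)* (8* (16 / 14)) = 832 / 21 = 39.62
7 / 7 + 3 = 4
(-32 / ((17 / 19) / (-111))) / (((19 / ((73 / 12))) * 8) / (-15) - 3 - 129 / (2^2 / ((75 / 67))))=-6601676160 / 67792243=-97.38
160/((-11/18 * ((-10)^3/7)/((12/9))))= 672/275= 2.44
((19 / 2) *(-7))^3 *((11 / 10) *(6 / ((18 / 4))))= -25879007 / 60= -431316.78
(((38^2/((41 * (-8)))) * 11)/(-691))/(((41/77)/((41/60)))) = 305767/3399720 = 0.09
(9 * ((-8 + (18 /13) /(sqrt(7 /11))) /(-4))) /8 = 9 /4 - 81 * sqrt(77) /1456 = 1.76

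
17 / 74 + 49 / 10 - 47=-7746 / 185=-41.87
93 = 93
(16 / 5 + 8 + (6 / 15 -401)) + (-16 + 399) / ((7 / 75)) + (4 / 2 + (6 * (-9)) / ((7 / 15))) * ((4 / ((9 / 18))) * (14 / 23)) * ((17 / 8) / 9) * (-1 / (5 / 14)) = 29561444 / 7245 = 4080.25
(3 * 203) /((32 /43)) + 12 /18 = 78625 /96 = 819.01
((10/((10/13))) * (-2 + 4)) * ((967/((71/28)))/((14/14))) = 703976/71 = 9915.15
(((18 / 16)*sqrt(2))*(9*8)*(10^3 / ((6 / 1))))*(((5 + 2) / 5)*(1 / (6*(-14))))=-225*sqrt(2)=-318.20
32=32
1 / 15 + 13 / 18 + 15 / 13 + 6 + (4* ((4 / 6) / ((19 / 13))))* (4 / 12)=8.55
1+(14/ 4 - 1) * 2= 6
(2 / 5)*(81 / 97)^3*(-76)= -80779032 / 4563365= -17.70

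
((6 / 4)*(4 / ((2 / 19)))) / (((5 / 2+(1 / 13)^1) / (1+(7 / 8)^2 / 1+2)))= 83.29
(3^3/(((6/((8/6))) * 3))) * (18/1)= 36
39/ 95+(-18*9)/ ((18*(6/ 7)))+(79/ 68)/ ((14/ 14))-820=-5354873/ 6460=-828.93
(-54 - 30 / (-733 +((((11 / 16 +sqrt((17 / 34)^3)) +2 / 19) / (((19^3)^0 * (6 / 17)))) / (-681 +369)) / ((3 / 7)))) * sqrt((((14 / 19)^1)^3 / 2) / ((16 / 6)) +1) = -42253598991003163083 * sqrt(560386) / 565374767165278553849 - 1283143680 * sqrt(280193) / 1566135089100494609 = -55.95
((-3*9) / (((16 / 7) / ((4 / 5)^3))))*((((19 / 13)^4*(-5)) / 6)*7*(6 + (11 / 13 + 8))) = 22184022546 / 9282325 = 2389.92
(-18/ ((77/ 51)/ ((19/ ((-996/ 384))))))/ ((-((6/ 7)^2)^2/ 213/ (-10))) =314640760/ 913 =344622.96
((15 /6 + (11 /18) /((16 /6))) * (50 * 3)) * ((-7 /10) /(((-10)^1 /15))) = 13755 /32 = 429.84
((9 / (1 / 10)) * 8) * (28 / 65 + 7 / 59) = 303408 / 767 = 395.58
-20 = -20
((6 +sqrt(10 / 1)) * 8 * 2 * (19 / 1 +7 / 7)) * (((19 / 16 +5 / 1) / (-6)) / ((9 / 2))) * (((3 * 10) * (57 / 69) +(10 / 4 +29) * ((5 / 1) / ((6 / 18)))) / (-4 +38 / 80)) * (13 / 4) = 109037500 * sqrt(10) / 3243 +218075000 / 1081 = 308057.92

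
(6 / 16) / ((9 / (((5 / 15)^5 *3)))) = 1 / 1944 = 0.00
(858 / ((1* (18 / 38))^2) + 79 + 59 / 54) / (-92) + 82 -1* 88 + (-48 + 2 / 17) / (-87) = -117280141 / 2449224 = -47.88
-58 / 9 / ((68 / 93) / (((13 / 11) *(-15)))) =58435 / 374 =156.24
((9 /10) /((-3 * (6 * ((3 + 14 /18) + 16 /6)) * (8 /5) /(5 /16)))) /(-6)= 15 /59392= 0.00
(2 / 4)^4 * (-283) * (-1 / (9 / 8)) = 283 / 18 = 15.72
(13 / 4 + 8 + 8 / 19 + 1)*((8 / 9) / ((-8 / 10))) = -535 / 38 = -14.08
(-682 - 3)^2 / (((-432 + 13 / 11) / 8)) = -41291800 / 4739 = -8713.19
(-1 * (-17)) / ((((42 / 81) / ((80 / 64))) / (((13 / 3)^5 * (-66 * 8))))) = -694317910 / 21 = -33062757.62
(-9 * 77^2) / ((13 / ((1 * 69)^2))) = -254051721 / 13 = -19542440.08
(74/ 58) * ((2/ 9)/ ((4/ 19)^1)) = 703/ 522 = 1.35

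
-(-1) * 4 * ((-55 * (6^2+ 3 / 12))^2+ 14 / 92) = 1462814431 / 92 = 15900156.86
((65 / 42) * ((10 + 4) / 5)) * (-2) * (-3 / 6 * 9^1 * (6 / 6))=39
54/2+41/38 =1067/38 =28.08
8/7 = 1.14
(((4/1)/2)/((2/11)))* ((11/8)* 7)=847/8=105.88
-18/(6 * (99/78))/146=-13/803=-0.02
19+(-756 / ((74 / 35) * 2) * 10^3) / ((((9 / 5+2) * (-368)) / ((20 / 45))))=1225961 / 16169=75.82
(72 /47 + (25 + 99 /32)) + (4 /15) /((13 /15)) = 585257 /19552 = 29.93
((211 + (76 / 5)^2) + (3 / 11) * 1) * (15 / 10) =182454 / 275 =663.47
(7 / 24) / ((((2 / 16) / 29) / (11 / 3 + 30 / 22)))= 33698 / 99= 340.38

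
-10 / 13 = -0.77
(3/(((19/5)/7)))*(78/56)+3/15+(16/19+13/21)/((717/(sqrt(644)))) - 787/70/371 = 1166*sqrt(161)/286083+7763691/986860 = 7.92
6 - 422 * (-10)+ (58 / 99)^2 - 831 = 3395.34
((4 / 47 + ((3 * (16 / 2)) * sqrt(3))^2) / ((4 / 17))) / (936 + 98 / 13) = 4487405 / 576502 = 7.78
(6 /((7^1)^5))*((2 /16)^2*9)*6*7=81 /38416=0.00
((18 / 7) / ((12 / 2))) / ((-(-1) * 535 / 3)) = 9 / 3745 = 0.00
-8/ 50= -4/ 25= -0.16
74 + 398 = 472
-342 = -342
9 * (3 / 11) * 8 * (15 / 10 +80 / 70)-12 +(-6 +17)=3919 / 77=50.90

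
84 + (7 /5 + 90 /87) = 12533 /145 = 86.43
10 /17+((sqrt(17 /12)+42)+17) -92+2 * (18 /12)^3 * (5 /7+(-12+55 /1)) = sqrt(51) /6+62513 /238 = 263.85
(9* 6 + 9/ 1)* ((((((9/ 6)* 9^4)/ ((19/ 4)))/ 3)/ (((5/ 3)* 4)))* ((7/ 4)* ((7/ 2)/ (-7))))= -8680203/ 1520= -5710.66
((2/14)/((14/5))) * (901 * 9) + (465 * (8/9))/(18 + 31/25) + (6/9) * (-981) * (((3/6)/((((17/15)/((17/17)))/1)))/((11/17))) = -16646885/1555554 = -10.70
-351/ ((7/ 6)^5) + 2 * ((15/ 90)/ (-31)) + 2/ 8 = -1013832049/ 6252204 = -162.16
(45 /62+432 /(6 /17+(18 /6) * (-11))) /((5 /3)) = -430353 /57350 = -7.50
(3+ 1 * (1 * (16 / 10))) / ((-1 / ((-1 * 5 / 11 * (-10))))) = -230 / 11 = -20.91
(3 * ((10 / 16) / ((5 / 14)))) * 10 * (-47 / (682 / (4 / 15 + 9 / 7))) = -7661 / 1364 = -5.62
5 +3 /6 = 5.50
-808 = -808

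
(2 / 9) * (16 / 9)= 32 / 81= 0.40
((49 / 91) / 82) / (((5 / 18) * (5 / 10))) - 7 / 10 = -3479 / 5330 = -0.65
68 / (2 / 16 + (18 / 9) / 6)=1632 / 11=148.36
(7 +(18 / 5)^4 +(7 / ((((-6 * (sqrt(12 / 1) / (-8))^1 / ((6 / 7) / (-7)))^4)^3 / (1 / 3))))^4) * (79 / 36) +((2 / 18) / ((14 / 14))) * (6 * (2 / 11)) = 1220097213594969876589891179000391466005425363872340499132697230220476232956915808677993277033517059 / 3176801043653585413207742971043179157716911935459913101718919708481771635154009633044054584847500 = 384.06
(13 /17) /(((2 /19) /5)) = 36.32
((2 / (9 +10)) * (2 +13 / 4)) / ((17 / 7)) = 147 / 646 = 0.23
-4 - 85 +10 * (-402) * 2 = -8129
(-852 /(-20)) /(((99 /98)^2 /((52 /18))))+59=26402869 /147015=179.59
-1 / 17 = -0.06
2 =2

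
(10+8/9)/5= 98/45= 2.18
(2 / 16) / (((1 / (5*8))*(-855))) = -0.01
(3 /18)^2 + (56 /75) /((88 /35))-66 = -130037 /1980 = -65.68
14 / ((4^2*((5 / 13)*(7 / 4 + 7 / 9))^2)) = 162 / 175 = 0.93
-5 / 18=-0.28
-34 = -34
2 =2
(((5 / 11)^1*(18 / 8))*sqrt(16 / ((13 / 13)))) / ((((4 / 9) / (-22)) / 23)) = -9315 / 2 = -4657.50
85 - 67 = 18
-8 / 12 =-2 / 3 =-0.67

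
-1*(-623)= 623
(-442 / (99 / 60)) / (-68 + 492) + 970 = 1695425 / 1749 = 969.37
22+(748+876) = 1646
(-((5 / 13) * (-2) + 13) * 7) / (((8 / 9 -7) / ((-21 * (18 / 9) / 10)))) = -58.84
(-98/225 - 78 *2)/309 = -35198/69525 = -0.51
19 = 19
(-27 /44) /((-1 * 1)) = 27 /44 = 0.61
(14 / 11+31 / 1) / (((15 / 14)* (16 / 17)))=8449 / 264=32.00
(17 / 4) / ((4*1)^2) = 17 / 64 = 0.27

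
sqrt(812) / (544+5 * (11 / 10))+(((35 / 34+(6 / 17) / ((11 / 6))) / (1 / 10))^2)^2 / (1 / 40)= 4 * sqrt(203) / 1099+1090447620025000 / 1222830961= 891740.33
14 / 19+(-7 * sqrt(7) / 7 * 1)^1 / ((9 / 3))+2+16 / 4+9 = 299 / 19- sqrt(7) / 3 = 14.85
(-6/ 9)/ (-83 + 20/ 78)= 26/ 3227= 0.01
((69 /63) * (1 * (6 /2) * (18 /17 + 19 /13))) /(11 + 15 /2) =25622 /57239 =0.45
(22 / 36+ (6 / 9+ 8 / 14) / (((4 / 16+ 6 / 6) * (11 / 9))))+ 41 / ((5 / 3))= 26.02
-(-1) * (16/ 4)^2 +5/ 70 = 16.07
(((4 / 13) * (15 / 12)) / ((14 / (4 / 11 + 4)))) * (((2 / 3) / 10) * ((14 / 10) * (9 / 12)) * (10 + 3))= 6 / 55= 0.11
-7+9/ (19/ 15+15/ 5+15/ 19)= -7522/ 1441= -5.22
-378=-378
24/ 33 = 8/ 11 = 0.73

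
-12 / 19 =-0.63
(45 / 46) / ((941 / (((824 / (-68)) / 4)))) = -4635 / 1471724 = -0.00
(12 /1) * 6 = 72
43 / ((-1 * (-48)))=43 / 48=0.90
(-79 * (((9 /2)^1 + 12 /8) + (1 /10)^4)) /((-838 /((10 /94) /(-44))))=-4740079 /3465968000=-0.00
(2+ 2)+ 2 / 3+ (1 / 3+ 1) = 6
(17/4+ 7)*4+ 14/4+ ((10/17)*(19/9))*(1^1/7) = 104267/2142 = 48.68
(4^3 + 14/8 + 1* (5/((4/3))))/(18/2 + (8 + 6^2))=139/106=1.31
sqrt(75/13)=2.40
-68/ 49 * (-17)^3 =334084/ 49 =6818.04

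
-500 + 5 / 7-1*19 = -3628 / 7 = -518.29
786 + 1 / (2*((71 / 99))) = 111711 / 142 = 786.70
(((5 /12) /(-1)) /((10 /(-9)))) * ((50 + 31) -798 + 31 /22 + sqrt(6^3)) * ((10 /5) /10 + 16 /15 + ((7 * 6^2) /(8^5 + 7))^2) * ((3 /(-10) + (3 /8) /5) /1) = 64265332900041 /840263600000 -12246458661 * sqrt(6) /19096900000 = 74.91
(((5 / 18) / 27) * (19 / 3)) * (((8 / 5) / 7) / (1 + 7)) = 19 / 10206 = 0.00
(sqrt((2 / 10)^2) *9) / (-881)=-0.00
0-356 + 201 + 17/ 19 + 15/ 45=-8765/ 57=-153.77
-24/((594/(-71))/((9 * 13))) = 3692/11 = 335.64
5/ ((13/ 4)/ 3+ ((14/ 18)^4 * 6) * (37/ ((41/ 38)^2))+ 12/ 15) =367634700/ 5269700857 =0.07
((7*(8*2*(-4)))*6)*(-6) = 16128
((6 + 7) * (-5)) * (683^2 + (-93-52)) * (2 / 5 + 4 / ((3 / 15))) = -618372144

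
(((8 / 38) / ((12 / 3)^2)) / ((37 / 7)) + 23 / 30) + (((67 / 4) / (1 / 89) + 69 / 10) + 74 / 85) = 268770176 / 179265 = 1499.29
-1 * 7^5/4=-16807/4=-4201.75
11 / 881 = 0.01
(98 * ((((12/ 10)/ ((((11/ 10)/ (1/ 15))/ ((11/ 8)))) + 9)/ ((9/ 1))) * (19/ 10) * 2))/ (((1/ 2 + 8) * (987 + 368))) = 169442/ 5182875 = 0.03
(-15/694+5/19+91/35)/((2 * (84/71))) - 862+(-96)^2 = 92544210313/11076240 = 8355.20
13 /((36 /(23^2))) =6877 /36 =191.03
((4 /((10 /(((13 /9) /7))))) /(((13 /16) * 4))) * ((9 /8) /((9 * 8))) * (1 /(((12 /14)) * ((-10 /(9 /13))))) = -1 /31200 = -0.00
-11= -11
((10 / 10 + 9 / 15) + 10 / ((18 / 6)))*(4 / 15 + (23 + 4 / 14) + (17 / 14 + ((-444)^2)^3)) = 8503951986273143651 / 225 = 37795342161213971.78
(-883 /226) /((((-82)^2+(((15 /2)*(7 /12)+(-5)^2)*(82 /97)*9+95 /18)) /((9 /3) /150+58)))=-2236261959 /68588381225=-0.03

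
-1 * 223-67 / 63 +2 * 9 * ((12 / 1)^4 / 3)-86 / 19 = 148652330 / 1197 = 124187.41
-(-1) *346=346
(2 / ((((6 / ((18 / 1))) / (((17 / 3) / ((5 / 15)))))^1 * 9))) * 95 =3230 / 3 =1076.67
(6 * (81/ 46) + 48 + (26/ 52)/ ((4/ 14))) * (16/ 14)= 11098/ 161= 68.93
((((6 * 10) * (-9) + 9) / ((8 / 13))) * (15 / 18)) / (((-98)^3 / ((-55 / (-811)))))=632775 / 12212907392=0.00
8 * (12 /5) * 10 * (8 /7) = 1536 /7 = 219.43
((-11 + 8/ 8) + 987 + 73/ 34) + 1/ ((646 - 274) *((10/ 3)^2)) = 206404251/ 210800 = 979.15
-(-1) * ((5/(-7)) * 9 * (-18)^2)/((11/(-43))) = 626940/77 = 8142.08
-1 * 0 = 0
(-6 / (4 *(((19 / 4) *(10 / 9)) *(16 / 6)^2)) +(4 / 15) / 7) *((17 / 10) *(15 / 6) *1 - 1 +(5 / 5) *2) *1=-239 / 24320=-0.01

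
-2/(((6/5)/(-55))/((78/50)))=143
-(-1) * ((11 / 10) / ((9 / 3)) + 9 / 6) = 28 / 15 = 1.87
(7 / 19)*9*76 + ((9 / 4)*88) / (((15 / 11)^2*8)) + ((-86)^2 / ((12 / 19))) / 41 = 6776413 / 12300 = 550.93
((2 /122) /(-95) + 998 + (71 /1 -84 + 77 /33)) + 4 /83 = 1424746861 /1442955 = 987.38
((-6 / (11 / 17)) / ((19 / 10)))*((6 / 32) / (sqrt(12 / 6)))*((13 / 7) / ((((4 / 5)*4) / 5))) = -248625*sqrt(2) / 187264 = -1.88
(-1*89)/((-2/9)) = 801/2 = 400.50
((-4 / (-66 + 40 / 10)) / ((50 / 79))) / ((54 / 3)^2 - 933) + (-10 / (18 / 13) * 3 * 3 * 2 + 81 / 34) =-2047902211 / 16047150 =-127.62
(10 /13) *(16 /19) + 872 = 215544 /247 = 872.65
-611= -611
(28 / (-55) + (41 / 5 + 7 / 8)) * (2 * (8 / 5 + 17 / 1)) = 350517 / 1100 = 318.65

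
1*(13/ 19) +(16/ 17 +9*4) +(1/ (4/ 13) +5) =59271/ 1292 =45.88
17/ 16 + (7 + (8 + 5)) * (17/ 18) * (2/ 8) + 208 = 30785/ 144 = 213.78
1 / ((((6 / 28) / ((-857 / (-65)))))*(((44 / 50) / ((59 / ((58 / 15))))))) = 8848525 / 8294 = 1066.86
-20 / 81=-0.25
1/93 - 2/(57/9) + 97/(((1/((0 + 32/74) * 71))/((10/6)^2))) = 1622517371/196137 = 8272.37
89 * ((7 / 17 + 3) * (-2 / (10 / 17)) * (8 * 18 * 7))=-5203296 / 5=-1040659.20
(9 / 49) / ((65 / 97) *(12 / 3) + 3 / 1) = 0.03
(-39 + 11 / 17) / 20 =-163 / 85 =-1.92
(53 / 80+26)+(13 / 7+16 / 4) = 18211 / 560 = 32.52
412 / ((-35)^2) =412 / 1225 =0.34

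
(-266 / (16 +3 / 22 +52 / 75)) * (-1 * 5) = 79.03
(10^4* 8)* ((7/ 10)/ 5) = 11200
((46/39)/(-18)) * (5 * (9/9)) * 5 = -575/351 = -1.64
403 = 403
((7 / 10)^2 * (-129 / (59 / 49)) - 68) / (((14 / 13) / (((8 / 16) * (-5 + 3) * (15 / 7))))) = 27726231 / 115640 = 239.76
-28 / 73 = -0.38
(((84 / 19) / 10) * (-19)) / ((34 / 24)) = -504 / 85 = -5.93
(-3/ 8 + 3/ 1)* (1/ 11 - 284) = -65583/ 88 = -745.26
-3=-3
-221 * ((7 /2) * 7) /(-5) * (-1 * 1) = -10829 /10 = -1082.90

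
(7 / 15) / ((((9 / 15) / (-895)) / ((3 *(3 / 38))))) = -6265 / 38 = -164.87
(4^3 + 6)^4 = 24010000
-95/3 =-31.67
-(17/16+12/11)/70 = -0.03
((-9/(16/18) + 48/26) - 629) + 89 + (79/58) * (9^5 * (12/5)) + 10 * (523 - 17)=2978916259/15080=197540.87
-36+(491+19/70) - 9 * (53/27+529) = -907913/210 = -4323.40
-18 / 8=-9 / 4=-2.25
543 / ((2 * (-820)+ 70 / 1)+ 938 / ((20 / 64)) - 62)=2715 / 6848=0.40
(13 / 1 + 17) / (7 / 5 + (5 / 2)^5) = 1600 / 5283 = 0.30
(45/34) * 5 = 225/34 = 6.62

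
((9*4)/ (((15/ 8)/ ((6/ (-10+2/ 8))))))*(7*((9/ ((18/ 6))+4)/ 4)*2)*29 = -545664/ 65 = -8394.83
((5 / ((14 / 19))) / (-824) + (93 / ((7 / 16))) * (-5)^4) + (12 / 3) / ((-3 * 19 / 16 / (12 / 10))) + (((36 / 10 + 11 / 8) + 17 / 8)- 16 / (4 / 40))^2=856100907271 / 5479600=156234.20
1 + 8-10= -1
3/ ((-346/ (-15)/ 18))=405/ 173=2.34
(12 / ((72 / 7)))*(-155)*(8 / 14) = -310 / 3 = -103.33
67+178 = 245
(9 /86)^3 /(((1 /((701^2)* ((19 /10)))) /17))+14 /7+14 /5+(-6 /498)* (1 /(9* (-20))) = 86457220034413 /4751338320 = 18196.39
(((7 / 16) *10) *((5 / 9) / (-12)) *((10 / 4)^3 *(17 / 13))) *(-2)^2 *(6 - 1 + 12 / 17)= -2121875 / 22464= -94.46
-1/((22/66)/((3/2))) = -9/2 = -4.50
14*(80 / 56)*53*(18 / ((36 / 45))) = 23850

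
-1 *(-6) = 6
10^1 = 10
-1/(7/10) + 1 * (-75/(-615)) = -375/287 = -1.31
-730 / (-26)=365 / 13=28.08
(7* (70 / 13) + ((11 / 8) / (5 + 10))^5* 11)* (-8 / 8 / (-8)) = 12192791030293 / 2587852800000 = 4.71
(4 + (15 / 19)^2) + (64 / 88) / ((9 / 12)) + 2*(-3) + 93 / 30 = 320813 / 119130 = 2.69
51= 51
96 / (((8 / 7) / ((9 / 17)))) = 756 / 17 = 44.47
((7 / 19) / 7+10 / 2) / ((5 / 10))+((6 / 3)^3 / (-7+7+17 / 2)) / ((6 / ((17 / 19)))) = 584 / 57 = 10.25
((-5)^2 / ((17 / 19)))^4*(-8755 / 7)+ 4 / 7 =-762319208.58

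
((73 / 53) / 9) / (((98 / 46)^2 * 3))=38617 / 3435831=0.01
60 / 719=0.08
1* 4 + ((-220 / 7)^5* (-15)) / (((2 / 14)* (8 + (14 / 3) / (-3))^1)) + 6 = 34787016696290 / 69629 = 499605289.41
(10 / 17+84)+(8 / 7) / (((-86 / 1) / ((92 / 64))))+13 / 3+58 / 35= 27803611 / 307020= 90.56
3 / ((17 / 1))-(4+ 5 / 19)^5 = -59267906520 / 42093683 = -1408.00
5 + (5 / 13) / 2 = 5.19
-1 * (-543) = 543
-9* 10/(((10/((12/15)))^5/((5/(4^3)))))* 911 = -8199/390625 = -0.02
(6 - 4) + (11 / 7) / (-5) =1.69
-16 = -16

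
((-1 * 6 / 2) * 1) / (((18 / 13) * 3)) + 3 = 41 / 18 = 2.28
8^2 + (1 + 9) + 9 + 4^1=87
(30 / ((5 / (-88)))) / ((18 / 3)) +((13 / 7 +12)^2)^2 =88317993 / 2401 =36783.84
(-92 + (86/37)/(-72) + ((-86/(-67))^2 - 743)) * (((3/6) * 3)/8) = -4983097135/31889856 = -156.26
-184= -184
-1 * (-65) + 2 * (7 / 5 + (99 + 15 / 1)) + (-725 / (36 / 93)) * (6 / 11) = -725.79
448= 448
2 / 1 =2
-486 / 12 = -81 / 2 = -40.50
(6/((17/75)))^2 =700.69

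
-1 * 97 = -97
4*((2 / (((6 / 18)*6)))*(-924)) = -3696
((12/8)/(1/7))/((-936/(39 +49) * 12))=-77/936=-0.08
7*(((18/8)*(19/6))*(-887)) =-353913/8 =-44239.12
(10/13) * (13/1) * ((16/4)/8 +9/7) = 125/7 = 17.86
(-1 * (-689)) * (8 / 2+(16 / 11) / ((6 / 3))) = 35828 / 11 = 3257.09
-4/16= -1/4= -0.25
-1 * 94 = -94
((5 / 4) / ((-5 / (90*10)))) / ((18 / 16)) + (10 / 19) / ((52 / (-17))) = -98885 / 494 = -200.17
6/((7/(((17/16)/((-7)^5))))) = -51/941192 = -0.00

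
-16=-16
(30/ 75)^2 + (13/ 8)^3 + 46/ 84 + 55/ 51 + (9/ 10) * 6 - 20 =-12982133/ 1523200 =-8.52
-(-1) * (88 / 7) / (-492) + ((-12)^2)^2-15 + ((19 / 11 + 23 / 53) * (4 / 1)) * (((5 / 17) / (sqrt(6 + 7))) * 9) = 226800 * sqrt(13) / 128843 + 17840759 / 861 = 20727.32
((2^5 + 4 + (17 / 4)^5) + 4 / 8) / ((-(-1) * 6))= 1457233 / 6144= 237.18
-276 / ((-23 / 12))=144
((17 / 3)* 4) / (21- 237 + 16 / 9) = -51 / 482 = -0.11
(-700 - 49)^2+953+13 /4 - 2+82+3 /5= 11240757 /20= 562037.85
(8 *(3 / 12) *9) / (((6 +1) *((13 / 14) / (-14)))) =-504 / 13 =-38.77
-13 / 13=-1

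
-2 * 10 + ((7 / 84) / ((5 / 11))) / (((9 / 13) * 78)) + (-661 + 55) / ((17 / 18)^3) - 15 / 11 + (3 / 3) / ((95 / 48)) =-2462595612061 / 3326887080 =-740.21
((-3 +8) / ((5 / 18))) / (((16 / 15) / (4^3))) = 1080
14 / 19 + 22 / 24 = 377 / 228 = 1.65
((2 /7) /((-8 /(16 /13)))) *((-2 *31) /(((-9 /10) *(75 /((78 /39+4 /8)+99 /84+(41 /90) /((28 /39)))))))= -0.17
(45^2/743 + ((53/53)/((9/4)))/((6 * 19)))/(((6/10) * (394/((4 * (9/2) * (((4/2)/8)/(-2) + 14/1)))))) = 192457535/66745176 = 2.88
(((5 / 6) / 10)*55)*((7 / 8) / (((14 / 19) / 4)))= 1045 / 48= 21.77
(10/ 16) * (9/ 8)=45/ 64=0.70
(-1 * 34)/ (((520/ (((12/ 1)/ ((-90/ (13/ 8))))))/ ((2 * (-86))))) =-731/ 300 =-2.44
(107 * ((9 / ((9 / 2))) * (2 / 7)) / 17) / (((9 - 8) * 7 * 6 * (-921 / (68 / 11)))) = -856 / 1489257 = -0.00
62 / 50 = 1.24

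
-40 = -40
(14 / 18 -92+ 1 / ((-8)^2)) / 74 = -52535 / 42624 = -1.23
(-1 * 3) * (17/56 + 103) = -17355/56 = -309.91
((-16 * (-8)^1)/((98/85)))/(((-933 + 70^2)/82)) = 446080/194383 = 2.29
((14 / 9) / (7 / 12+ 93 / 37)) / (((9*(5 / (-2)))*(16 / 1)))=-259 / 185625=-0.00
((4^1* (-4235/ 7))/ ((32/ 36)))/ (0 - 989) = 2.75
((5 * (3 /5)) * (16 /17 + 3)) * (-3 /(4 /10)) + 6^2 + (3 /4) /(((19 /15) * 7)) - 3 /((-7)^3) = -23302533 /443156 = -52.58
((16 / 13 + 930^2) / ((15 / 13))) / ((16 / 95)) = 53407651 / 12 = 4450637.58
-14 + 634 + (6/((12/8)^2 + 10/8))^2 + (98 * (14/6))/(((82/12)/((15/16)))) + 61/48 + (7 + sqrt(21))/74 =sqrt(21)/74 + 2339442029/3567984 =655.74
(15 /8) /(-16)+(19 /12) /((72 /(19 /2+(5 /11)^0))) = 0.11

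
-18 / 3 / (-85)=6 / 85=0.07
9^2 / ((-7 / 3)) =-243 / 7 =-34.71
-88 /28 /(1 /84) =-264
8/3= 2.67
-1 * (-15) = 15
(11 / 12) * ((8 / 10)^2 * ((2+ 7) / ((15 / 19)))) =836 / 125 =6.69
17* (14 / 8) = 119 / 4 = 29.75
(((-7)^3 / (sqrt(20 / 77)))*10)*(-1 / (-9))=-343*sqrt(385) / 9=-747.79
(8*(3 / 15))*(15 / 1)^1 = 24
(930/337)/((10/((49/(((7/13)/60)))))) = 507780/337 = 1506.77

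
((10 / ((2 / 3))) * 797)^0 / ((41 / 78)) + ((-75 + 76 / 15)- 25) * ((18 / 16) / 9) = -6128 / 615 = -9.96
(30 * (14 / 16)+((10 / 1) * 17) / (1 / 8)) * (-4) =-5545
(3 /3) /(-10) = -1 /10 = -0.10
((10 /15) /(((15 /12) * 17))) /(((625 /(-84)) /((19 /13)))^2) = 6792576 /5611328125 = 0.00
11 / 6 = 1.83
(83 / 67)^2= 6889 / 4489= 1.53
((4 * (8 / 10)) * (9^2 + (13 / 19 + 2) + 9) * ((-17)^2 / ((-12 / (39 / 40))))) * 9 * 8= -238178772 / 475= -501428.99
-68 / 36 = -17 / 9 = -1.89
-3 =-3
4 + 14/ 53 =4.26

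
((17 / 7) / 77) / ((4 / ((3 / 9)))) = 17 / 6468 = 0.00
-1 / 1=-1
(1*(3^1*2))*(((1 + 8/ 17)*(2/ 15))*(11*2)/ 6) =220/ 51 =4.31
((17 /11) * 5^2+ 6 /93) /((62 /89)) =1174533 /21142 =55.55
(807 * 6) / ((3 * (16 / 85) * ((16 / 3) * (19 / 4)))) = 205785 / 608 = 338.46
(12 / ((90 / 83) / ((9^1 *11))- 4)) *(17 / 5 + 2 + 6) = -104082 / 3035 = -34.29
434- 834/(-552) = 40067/92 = 435.51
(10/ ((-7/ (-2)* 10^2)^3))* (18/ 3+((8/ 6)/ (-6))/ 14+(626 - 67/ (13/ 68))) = 0.00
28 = 28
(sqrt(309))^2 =309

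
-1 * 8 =-8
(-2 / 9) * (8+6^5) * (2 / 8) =-3892 / 9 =-432.44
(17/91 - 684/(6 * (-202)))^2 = 47665216/84474481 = 0.56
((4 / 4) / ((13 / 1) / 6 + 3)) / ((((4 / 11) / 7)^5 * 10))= 8120352471 / 158720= 51161.49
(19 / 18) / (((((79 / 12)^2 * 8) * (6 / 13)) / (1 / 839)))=0.00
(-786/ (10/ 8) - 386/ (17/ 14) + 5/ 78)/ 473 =-6276079/ 3135990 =-2.00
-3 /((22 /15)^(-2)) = -6.45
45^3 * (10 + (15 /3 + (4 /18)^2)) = 1371375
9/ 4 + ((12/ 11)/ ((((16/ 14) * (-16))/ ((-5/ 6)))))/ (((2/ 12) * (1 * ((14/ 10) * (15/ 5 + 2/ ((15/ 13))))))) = 57357/ 24992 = 2.30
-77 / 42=-11 / 6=-1.83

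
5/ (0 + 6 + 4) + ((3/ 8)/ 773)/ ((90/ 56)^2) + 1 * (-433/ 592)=-71425159/ 308890800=-0.23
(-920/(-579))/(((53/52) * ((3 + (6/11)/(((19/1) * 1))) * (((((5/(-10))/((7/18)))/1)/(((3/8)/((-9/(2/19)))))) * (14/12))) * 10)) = 26312/174823839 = 0.00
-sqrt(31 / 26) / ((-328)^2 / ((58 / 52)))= -29*sqrt(806) / 72726784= -0.00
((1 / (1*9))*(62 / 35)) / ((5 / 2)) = 124 / 1575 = 0.08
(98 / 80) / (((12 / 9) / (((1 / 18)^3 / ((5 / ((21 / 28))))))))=49 / 2073600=0.00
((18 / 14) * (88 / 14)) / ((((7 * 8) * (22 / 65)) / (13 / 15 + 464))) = 271947 / 1372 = 198.21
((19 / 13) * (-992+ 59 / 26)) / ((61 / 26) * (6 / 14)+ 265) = -3422489 / 629369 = -5.44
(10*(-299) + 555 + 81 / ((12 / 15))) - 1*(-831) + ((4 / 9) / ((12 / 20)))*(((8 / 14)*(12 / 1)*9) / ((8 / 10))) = -40477 / 28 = -1445.61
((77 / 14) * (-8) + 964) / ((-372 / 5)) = -1150 / 93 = -12.37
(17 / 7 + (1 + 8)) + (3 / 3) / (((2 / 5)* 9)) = 1475 / 126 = 11.71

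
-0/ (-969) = 0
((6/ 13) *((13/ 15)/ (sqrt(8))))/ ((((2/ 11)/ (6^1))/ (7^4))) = 79233 *sqrt(2)/ 10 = 11205.24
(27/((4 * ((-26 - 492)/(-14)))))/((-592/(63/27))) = -63/87616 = -0.00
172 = 172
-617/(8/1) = -617/8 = -77.12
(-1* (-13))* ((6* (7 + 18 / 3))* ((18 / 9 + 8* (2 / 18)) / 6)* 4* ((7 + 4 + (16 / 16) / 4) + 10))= 373490 / 9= 41498.89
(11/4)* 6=33/2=16.50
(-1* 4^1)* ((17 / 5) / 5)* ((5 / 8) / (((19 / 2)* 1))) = -17 / 95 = -0.18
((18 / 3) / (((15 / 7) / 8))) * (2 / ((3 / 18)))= 1344 / 5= 268.80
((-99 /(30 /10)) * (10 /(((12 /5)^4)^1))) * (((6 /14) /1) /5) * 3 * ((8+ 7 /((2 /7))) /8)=-446875 /43008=-10.39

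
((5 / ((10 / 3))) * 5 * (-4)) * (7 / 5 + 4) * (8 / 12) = -108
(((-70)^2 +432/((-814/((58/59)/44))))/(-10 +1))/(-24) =161787196/7131861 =22.69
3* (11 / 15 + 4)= 71 / 5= 14.20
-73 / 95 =-0.77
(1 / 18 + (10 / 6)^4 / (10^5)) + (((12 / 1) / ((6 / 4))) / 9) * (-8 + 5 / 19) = -1679741 / 246240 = -6.82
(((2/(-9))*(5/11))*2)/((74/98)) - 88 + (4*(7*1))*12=907444/3663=247.73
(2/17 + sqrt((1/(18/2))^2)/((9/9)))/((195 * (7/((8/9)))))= 8/53703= 0.00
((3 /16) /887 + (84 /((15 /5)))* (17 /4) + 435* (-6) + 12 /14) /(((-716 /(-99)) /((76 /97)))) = -465323155011 /1724909872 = -269.77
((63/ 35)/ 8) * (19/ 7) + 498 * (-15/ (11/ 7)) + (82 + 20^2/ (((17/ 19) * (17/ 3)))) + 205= -3905074751/ 890120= -4387.13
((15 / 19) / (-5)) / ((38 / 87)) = -261 / 722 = -0.36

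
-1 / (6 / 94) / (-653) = 0.02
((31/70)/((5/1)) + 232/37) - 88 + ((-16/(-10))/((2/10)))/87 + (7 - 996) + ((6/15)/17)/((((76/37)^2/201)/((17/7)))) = -1737229027829/1626882600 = -1067.83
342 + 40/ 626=107066/ 313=342.06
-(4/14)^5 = -32/16807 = -0.00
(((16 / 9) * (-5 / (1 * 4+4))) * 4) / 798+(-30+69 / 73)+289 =68141356 / 262143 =259.94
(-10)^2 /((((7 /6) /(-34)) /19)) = -387600 /7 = -55371.43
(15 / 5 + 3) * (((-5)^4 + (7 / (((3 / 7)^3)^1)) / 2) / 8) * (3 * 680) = 3072835 / 3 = 1024278.33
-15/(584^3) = -15/199176704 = -0.00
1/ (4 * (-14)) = -1/ 56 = -0.02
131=131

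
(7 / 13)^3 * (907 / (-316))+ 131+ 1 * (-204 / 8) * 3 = 37525633 / 694252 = 54.05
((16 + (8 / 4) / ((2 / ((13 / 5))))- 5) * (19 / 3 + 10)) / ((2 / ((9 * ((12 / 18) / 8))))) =833 / 10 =83.30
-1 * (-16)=16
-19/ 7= -2.71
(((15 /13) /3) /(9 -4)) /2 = 1 /26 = 0.04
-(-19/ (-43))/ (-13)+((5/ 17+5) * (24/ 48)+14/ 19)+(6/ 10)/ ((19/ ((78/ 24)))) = 12713097/ 3611140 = 3.52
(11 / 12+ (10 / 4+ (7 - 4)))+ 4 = 125 / 12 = 10.42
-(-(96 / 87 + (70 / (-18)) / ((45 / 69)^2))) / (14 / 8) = -377708 / 82215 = -4.59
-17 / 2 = -8.50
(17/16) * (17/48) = 289/768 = 0.38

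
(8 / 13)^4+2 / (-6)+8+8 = 1354655 / 85683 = 15.81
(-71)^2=5041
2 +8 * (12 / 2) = 50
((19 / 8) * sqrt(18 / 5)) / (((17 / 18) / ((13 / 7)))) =6669 * sqrt(10) / 2380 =8.86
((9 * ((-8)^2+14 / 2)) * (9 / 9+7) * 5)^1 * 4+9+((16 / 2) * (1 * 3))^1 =102273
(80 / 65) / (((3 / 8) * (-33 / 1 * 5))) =-128 / 6435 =-0.02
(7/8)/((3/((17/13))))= 119/312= 0.38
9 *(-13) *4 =-468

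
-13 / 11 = -1.18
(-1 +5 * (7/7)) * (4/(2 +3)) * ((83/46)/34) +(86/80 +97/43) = 2354247/672520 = 3.50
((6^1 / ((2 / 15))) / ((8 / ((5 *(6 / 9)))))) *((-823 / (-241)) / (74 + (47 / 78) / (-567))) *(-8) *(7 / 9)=-4246433100 / 788715157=-5.38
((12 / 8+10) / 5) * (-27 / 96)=-0.65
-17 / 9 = -1.89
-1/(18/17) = -17/18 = -0.94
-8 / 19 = -0.42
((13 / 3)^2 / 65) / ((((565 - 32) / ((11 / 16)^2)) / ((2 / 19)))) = 121 / 4487040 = 0.00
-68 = -68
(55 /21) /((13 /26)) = 110 /21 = 5.24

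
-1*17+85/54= -833/54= -15.43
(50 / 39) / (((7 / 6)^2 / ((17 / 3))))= 3400 / 637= 5.34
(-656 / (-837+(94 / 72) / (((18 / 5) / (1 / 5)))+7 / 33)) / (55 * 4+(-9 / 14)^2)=916489728 / 257655386507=0.00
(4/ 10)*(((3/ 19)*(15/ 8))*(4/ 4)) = 0.12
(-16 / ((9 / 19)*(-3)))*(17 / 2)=2584 / 27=95.70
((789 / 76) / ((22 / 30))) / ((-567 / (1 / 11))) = -1315 / 579348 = -0.00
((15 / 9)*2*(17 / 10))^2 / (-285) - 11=-28504 / 2565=-11.11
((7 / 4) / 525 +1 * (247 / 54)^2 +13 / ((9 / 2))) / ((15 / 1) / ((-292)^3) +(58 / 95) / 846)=9649543182148928 / 292172174685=33026.91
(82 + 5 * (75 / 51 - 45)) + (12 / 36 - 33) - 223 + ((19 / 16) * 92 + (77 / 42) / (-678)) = -9753293 / 34578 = -282.07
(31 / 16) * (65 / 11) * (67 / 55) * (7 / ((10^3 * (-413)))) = -27001 / 114224000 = -0.00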